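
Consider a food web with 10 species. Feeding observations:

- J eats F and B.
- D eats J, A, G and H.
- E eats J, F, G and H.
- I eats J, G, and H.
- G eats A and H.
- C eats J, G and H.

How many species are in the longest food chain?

One longest chain: F → J → E.
It has 3 species and 2 links.

3 species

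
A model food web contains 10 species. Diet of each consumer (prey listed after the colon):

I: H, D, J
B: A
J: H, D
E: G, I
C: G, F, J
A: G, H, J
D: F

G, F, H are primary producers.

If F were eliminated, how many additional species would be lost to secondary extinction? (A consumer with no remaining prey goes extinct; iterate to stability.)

Remove F.
Round 1: D (all prey gone) → extinct.
No further losses. Total secondary extinctions: 1.

1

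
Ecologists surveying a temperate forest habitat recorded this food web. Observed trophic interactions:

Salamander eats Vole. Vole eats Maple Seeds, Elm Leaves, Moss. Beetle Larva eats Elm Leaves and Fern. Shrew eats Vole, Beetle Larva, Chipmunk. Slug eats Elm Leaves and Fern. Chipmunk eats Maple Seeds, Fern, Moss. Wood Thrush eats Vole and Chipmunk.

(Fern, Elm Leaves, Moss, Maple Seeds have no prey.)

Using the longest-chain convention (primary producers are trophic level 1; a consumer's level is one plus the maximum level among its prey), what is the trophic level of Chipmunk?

Trophic level 2

Fern is a producer → level 1.
Chipmunk eats Fern (level 1); other prey at levels: Moss 1, Maple Seeds 1 → level 2.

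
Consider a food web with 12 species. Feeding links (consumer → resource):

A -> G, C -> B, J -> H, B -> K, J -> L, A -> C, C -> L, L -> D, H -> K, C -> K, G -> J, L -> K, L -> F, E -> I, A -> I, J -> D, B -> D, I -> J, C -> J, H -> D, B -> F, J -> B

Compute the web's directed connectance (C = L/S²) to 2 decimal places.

The web has S = 12 species and L = 22 feeding links.
C = L / S² = 22 / 144 = 0.1528 ≈ 0.15.

C = 0.15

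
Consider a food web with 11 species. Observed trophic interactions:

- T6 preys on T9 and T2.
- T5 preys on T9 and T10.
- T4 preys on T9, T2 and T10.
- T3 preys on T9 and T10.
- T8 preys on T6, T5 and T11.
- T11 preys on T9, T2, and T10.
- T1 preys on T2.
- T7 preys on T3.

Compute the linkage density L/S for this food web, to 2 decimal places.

L/S = 1.55

There are L = 17 links among S = 11 species.
L/S = 17/11 = 1.5455 ≈ 1.55.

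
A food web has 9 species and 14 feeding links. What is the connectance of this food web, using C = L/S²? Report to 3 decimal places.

C = 0.173

The web has S = 9 species and L = 14 feeding links.
C = L / S² = 14 / 81 = 0.1728 ≈ 0.173.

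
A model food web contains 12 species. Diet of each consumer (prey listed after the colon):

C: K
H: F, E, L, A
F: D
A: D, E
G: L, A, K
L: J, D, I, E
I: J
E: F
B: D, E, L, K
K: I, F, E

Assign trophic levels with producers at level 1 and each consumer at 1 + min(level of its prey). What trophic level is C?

J is a producer → level 1.
I eats J → level 2.
K eats I → level 3.
C eats K → level 4.
No prey of C is below level 3, so 4 is the minimum.

Trophic level 4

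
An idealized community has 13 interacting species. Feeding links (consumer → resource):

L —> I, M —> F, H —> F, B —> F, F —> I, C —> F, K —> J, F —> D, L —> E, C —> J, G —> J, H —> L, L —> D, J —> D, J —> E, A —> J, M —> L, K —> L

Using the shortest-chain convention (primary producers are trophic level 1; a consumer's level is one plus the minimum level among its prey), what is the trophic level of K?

Trophic level 3

E is a producer → level 1.
J eats E → level 2.
K eats J → level 3.
No prey of K is below level 2, so 3 is the minimum.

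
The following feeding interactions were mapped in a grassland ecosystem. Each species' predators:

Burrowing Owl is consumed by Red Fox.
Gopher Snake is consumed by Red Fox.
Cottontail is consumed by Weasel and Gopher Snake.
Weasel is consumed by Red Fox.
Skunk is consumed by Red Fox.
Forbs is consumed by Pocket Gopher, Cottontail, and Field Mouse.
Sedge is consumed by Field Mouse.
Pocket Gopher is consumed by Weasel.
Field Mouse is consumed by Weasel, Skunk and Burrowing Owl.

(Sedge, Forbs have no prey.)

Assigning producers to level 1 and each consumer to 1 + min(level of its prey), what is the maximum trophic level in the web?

Producers (level 1): Sedge, Forbs.
Following each consumer down to its lowest-level prey: Forbs → Cottontail → Gopher Snake → Red Fox (levels 1 through 4).
All prey of Red Fox (Gopher Snake 3, Weasel 3, Burrowing Owl 3, Skunk 3) are at level 3 or above, so Red Fox is at level 1 + 3 = 4.
Every consumer has at least one prey at level 3 or below, so none exceeds level 4.

4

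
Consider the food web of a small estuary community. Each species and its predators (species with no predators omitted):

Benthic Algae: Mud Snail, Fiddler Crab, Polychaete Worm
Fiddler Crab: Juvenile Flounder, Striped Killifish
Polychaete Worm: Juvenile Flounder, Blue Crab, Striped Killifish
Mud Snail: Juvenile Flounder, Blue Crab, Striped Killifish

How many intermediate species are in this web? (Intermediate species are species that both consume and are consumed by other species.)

3

Intermediate species (has both prey and predators): Mud Snail, Fiddler Crab, Polychaete Worm.
Count: 3.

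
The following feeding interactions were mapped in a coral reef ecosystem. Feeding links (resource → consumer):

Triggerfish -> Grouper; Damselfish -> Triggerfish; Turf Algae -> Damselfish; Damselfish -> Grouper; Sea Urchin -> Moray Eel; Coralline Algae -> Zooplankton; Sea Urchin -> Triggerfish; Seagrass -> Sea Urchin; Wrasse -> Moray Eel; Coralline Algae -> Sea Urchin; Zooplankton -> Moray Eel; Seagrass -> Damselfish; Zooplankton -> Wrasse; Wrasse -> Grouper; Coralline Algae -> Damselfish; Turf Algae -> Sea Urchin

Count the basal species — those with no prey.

3

Basal species (no prey listed): Turf Algae, Coralline Algae, Seagrass.
Count: 3.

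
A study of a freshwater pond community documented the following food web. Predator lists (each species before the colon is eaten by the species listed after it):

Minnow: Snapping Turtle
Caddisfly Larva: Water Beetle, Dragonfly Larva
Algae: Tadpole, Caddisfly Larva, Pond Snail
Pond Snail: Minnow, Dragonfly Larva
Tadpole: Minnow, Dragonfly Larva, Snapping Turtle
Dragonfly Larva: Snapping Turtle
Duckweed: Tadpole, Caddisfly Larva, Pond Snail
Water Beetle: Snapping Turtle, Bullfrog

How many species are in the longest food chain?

4 species

One longest chain: Algae → Tadpole → Minnow → Snapping Turtle.
It has 4 species and 3 links.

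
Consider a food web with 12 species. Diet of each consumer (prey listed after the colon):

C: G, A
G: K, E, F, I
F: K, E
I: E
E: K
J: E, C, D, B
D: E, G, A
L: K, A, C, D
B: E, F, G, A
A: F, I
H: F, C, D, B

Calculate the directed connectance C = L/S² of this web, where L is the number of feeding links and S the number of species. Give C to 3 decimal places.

C = 0.215

The web has S = 12 species and L = 31 feeding links.
C = L / S² = 31 / 144 = 0.2153 ≈ 0.215.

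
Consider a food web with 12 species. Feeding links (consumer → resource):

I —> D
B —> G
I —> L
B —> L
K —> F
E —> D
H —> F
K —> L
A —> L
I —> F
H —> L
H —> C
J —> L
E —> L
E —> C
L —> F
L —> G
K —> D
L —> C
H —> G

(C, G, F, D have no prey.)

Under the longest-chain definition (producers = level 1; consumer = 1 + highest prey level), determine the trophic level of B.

Trophic level 3

C is a producer → level 1.
L eats C (level 1); other prey at levels: G 1, F 1 → level 2.
B eats L (level 2); other prey at levels: G 1 → level 3.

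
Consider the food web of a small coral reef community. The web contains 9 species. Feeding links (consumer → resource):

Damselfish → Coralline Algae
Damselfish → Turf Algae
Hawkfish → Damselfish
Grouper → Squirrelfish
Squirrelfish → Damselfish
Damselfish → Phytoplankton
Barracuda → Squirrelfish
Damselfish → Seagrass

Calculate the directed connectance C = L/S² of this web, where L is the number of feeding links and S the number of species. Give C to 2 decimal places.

The web has S = 9 species and L = 8 feeding links.
C = L / S² = 8 / 81 = 0.0988 ≈ 0.10.

C = 0.10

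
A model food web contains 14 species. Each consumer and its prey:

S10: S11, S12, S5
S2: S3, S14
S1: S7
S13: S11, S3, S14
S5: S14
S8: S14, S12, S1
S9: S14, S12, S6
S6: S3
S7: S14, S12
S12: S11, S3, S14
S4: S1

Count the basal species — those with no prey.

3

Basal species (no prey listed): S11, S3, S14.
Count: 3.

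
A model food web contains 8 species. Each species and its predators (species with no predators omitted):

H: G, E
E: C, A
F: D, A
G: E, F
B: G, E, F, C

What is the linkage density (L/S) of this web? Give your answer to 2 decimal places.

L/S = 1.50

There are L = 12 links among S = 8 species.
L/S = 12/8 = 1.5000 ≈ 1.50.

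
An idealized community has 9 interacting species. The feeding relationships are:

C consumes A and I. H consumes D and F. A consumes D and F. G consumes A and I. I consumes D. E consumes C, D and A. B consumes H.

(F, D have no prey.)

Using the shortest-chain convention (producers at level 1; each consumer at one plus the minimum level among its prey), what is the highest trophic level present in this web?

Producers (level 1): F, D.
Following each consumer down to its lowest-level prey: F → H → B (levels 1 through 3).
All prey of B (H 2) are at level 2 or above, so B is at level 1 + 2 = 3.
Every consumer has at least one prey at level 2 or below, so none exceeds level 3.

3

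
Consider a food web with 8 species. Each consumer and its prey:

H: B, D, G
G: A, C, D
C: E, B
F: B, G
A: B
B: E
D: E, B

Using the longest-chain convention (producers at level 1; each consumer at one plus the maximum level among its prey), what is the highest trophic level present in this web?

5

Producers (level 1): E.
E → B → A → G → H gives H level 5.
No species has a prey at level 5, so no species reaches level 6.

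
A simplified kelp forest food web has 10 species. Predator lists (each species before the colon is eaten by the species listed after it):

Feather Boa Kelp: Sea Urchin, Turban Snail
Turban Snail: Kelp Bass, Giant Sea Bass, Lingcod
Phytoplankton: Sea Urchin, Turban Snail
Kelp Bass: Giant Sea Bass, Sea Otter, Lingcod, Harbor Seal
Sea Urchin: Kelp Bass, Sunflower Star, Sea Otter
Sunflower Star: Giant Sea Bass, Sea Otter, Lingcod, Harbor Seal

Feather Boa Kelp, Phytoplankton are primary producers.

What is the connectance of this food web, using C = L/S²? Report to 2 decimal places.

C = 0.18

The web has S = 10 species and L = 18 feeding links.
C = L / S² = 18 / 100 = 0.1800 ≈ 0.18.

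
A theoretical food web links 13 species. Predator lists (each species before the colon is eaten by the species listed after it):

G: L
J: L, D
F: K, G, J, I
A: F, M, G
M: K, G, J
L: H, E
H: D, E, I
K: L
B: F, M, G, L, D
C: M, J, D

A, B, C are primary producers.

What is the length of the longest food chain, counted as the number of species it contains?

6 species

One longest chain: A → F → K → L → H → D.
It has 6 species and 5 links.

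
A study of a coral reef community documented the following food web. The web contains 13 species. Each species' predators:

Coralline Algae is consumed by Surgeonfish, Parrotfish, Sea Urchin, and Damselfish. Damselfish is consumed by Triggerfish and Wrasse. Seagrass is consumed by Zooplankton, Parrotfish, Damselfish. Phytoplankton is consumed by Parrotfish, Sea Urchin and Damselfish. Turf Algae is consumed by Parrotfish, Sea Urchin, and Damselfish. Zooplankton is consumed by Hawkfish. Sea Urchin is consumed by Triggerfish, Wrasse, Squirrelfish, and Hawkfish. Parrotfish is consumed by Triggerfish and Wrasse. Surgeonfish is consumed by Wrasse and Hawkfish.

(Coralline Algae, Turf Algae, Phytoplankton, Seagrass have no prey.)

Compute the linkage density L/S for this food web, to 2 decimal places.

L/S = 1.85

There are L = 24 links among S = 13 species.
L/S = 24/13 = 1.8462 ≈ 1.85.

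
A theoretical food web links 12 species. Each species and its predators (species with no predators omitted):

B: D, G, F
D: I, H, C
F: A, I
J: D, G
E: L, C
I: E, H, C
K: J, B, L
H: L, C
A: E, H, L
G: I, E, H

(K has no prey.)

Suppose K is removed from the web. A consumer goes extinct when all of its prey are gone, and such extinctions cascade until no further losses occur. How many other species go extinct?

Remove K.
Round 1: J (all prey gone), B (all prey gone) → extinct.
Round 2: D (all prey gone), G (all prey gone), F (all prey gone) → extinct.
Round 3: A (all prey gone), I (all prey gone) → extinct.
Round 4: E (all prey gone), H (all prey gone) → extinct.
Round 5: L (all prey gone), C (all prey gone) → extinct.
No further losses. Total secondary extinctions: 11.

11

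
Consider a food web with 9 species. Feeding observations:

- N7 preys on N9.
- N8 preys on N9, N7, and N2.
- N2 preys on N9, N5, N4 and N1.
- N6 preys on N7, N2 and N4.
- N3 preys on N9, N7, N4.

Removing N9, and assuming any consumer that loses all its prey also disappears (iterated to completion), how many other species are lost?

1

Remove N9.
Round 1: N7 (all prey gone) → extinct.
No further losses. Total secondary extinctions: 1.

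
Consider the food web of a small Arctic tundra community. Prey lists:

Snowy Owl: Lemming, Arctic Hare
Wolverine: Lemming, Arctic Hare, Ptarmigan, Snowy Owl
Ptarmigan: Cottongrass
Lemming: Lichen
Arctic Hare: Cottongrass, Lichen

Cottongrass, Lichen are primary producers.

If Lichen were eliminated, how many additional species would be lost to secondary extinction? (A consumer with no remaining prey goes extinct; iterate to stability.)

Remove Lichen.
Round 1: Lemming (all prey gone) → extinct.
No further losses. Total secondary extinctions: 1.

1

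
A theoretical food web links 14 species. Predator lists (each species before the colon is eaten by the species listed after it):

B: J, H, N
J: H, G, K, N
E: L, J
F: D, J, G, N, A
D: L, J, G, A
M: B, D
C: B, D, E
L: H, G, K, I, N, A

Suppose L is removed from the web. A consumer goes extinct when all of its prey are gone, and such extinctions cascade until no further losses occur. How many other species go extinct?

Remove L.
Round 1: I (all prey gone) → extinct.
No further losses. Total secondary extinctions: 1.

1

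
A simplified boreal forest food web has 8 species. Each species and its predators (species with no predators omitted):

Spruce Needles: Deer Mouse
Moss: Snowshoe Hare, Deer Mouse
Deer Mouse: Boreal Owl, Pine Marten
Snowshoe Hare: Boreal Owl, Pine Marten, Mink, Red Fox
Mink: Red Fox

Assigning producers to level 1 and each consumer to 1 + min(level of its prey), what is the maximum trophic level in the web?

Producers (level 1): Moss, Spruce Needles.
Following each consumer down to its lowest-level prey: Moss → Snowshoe Hare → Mink (levels 1 through 3).
All prey of Mink (Snowshoe Hare 2) are at level 2 or above, so Mink is at level 1 + 2 = 3.
Every consumer has at least one prey at level 2 or below, so none exceeds level 3.

3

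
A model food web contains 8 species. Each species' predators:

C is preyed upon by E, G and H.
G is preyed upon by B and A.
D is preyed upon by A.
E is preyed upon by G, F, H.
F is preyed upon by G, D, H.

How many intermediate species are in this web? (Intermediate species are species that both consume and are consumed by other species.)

4

Intermediate species (has both prey and predators): E, F, G, D.
Count: 4.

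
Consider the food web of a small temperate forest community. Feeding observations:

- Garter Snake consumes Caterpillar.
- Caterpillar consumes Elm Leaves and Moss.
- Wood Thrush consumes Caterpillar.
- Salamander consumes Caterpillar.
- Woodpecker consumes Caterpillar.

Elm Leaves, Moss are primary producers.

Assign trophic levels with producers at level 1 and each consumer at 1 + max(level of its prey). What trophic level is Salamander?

Trophic level 3

Elm Leaves is a producer → level 1.
Caterpillar eats Elm Leaves (level 1); other prey at levels: Moss 1 → level 2.
Salamander eats Caterpillar → level 3.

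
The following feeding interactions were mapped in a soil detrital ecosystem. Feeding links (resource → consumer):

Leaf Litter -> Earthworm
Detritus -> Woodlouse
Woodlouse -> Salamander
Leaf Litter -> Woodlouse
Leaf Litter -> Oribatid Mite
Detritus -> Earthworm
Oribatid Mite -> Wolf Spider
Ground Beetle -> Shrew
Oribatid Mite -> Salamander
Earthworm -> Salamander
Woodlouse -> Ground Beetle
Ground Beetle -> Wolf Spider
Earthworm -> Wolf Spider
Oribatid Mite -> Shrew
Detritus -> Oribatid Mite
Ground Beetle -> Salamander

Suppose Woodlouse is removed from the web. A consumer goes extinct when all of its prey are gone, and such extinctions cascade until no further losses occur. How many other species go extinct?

Remove Woodlouse.
Round 1: Ground Beetle (all prey gone) → extinct.
No further losses. Total secondary extinctions: 1.

1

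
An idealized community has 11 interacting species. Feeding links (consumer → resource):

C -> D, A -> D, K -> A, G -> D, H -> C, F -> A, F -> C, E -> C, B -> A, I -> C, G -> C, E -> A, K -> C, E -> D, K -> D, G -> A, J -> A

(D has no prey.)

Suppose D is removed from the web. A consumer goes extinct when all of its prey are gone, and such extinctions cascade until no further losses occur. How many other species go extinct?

Remove D.
Round 1: A (all prey gone), C (all prey gone) → extinct.
Round 2: B (all prey gone), H (all prey gone), F (all prey gone), G (all prey gone), I (all prey gone), E (all prey gone), J (all prey gone), K (all prey gone) → extinct.
No further losses. Total secondary extinctions: 10.

10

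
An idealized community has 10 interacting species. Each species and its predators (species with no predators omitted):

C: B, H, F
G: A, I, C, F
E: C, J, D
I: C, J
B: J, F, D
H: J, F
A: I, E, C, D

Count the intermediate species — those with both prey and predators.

Intermediate species (has both prey and predators): A, I, E, C, B, H.
Count: 6.

6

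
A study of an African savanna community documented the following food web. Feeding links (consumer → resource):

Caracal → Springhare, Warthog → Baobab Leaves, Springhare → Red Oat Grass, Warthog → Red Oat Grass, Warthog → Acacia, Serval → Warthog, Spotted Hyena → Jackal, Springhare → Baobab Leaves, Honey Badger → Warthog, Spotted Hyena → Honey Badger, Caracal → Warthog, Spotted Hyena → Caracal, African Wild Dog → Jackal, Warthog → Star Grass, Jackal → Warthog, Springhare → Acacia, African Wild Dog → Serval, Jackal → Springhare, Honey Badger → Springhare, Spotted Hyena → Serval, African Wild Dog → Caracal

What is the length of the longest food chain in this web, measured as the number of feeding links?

3 links

One longest chain: Red Oat Grass → Springhare → Honey Badger → Spotted Hyena.
It has 4 species and 3 links.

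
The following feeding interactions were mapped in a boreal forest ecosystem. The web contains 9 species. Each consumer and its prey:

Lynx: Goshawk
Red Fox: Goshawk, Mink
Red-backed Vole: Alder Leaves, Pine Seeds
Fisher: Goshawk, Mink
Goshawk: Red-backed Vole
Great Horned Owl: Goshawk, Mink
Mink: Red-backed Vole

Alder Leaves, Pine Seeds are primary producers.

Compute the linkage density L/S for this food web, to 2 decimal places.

L/S = 1.22

There are L = 11 links among S = 9 species.
L/S = 11/9 = 1.2222 ≈ 1.22.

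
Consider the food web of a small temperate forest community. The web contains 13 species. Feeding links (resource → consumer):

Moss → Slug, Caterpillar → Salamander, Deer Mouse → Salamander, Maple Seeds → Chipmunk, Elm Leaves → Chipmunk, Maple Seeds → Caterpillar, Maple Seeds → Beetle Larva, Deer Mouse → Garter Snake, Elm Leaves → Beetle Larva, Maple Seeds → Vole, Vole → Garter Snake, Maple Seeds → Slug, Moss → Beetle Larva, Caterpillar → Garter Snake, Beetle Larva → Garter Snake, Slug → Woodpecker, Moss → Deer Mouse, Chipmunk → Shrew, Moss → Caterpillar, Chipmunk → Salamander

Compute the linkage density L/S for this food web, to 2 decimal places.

L/S = 1.54

There are L = 20 links among S = 13 species.
L/S = 20/13 = 1.5385 ≈ 1.54.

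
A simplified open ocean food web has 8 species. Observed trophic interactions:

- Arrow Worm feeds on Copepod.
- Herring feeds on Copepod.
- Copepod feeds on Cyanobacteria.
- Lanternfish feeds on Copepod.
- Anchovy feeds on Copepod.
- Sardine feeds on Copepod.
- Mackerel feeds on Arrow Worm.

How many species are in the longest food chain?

One longest chain: Cyanobacteria → Copepod → Arrow Worm → Mackerel.
It has 4 species and 3 links.

4 species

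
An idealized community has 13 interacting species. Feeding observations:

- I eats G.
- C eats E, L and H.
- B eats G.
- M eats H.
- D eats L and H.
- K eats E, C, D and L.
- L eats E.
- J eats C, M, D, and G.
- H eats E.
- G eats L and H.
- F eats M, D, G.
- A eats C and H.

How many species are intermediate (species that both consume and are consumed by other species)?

Intermediate species (has both prey and predators): L, H, C, M, G, D.
Count: 6.

6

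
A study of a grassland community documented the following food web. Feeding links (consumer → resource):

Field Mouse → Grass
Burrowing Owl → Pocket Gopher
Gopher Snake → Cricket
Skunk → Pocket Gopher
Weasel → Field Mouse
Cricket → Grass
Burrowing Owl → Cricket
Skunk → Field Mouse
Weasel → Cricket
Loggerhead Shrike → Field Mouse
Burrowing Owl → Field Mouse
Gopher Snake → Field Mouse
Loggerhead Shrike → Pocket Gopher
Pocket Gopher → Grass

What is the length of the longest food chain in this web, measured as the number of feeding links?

2 links

One longest chain: Grass → Field Mouse → Gopher Snake.
It has 3 species and 2 links.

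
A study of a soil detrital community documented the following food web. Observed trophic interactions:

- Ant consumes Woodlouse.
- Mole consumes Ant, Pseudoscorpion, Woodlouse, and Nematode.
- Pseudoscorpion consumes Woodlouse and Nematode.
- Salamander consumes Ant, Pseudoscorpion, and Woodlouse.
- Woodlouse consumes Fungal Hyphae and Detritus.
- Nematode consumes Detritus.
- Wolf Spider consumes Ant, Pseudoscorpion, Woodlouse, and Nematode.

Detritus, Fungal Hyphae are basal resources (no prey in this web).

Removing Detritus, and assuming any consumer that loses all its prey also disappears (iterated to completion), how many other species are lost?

1

Remove Detritus.
Round 1: Nematode (all prey gone) → extinct.
No further losses. Total secondary extinctions: 1.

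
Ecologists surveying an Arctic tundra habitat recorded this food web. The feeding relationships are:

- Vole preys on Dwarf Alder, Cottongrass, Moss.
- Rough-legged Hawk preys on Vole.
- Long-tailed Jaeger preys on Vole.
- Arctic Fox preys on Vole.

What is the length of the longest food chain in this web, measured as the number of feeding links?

2 links

One longest chain: Moss → Vole → Long-tailed Jaeger.
It has 3 species and 2 links.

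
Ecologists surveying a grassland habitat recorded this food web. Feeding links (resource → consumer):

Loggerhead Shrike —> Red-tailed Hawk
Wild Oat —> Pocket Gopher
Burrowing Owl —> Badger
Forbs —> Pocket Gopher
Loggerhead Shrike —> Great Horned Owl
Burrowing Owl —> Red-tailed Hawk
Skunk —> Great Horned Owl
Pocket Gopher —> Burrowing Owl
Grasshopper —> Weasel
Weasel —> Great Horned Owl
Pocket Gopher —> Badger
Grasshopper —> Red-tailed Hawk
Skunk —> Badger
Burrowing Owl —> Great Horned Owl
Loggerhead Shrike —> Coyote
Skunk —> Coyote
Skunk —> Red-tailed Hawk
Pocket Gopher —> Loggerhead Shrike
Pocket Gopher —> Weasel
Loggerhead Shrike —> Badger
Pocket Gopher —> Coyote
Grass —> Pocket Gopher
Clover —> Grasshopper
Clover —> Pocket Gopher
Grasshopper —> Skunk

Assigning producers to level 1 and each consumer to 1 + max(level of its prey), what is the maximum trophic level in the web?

Producers (level 1): Clover, Grass, Forbs, Wild Oat.
Clover → Grasshopper → Skunk → Great Horned Owl gives Great Horned Owl level 4.
No species has a prey at level 4, so no species reaches level 5.

4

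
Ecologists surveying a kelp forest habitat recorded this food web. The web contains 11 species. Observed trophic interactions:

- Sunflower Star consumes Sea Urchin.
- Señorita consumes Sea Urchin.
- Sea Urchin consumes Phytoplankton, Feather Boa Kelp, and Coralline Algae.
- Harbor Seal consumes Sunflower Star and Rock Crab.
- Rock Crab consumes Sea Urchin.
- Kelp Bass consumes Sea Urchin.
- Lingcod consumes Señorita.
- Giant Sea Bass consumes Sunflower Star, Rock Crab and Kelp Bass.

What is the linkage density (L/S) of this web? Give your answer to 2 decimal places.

L/S = 1.18

There are L = 13 links among S = 11 species.
L/S = 13/11 = 1.1818 ≈ 1.18.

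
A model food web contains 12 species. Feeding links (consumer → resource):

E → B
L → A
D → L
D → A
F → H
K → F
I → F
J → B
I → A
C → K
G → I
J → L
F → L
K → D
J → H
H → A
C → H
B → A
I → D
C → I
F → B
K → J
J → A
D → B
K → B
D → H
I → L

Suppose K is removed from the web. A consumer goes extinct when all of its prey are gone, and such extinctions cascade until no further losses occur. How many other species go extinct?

0

Remove K.
Every predator of it retains at least one other prey: C still has H, I.
No consumer loses all prey, so no secondary extinctions occur.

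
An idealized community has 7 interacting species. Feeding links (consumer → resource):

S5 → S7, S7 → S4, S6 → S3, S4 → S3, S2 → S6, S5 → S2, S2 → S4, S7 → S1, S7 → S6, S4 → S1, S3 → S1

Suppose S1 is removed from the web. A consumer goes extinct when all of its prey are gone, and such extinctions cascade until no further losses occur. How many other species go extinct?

Remove S1.
Round 1: S3 (all prey gone) → extinct.
Round 2: S6 (all prey gone), S4 (all prey gone) → extinct.
Round 3: S7 (all prey gone), S2 (all prey gone) → extinct.
Round 4: S5 (all prey gone) → extinct.
No further losses. Total secondary extinctions: 6.

6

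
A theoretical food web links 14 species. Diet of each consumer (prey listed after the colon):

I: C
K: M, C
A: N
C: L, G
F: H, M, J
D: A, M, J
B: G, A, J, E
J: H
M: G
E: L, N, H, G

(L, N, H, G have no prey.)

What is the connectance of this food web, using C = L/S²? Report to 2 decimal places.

The web has S = 14 species and L = 22 feeding links.
C = L / S² = 22 / 196 = 0.1122 ≈ 0.11.

C = 0.11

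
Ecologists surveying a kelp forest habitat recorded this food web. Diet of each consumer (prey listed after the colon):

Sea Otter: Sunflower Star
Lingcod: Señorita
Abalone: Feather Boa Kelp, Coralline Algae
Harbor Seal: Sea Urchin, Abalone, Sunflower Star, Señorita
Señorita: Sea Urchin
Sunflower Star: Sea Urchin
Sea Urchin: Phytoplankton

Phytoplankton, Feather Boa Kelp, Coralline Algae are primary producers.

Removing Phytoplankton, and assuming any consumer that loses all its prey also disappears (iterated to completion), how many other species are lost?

5

Remove Phytoplankton.
Round 1: Sea Urchin (all prey gone) → extinct.
Round 2: Sunflower Star (all prey gone), Señorita (all prey gone) → extinct.
Round 3: Sea Otter (all prey gone), Lingcod (all prey gone) → extinct.
No further losses. Total secondary extinctions: 5.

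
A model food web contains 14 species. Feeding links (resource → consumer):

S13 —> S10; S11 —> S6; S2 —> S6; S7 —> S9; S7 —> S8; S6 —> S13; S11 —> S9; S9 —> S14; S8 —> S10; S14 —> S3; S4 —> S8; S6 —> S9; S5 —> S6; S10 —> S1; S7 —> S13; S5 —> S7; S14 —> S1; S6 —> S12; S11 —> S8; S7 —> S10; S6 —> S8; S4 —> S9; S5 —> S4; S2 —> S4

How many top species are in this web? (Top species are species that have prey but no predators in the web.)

Top species (has prey, but nothing eats it): S12, S1, S3.
Count: 3.

3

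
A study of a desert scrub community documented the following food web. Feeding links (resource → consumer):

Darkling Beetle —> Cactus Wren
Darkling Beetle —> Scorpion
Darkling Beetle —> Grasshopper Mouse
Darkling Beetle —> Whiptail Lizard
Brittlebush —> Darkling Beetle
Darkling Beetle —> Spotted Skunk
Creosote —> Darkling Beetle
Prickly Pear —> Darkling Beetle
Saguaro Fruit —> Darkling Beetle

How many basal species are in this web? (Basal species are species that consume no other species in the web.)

4

Basal species (no prey listed): Brittlebush, Prickly Pear, Creosote, Saguaro Fruit.
Count: 4.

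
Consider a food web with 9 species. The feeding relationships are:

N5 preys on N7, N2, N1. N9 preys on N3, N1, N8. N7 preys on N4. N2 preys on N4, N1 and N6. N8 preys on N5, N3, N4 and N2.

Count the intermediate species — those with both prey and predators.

Intermediate species (has both prey and predators): N7, N2, N5, N8.
Count: 4.

4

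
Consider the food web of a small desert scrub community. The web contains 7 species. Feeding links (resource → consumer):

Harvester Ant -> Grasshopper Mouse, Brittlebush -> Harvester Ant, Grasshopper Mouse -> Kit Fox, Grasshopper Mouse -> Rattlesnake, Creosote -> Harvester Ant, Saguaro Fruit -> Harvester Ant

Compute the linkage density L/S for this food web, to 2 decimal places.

There are L = 6 links among S = 7 species.
L/S = 6/7 = 0.8571 ≈ 0.86.

L/S = 0.86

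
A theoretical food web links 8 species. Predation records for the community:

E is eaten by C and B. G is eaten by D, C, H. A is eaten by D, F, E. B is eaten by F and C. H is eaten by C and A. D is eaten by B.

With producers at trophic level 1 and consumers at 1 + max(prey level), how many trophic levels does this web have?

6

Producers (level 1): G.
G → H → A → D → B → C gives C level 6.
No species has a prey at level 6, so no species reaches level 7.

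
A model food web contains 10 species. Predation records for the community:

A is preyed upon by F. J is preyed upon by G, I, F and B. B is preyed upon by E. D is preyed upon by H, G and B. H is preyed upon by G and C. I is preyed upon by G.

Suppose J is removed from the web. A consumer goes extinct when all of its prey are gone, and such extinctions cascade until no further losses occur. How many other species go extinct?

1

Remove J.
Round 1: I (all prey gone) → extinct.
No further losses. Total secondary extinctions: 1.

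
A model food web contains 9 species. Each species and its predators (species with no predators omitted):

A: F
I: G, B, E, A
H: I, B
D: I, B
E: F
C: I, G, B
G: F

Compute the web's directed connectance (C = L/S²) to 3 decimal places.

C = 0.173

The web has S = 9 species and L = 14 feeding links.
C = L / S² = 14 / 81 = 0.1728 ≈ 0.173.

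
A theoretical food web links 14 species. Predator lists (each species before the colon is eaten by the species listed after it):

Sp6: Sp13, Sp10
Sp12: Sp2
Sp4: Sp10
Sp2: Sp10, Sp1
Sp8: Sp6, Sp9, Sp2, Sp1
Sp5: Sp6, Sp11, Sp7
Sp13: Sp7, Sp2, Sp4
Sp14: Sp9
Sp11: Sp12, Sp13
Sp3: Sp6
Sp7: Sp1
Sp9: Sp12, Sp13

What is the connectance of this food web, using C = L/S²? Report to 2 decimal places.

C = 0.12

The web has S = 14 species and L = 23 feeding links.
C = L / S² = 23 / 196 = 0.1173 ≈ 0.12.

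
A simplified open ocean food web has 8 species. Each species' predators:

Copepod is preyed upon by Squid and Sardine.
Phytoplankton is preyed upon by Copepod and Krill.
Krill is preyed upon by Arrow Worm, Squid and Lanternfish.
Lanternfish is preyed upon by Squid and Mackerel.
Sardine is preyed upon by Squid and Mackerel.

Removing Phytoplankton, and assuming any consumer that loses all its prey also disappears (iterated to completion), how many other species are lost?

Remove Phytoplankton.
Round 1: Copepod (all prey gone), Krill (all prey gone) → extinct.
Round 2: Arrow Worm (all prey gone), Lanternfish (all prey gone), Sardine (all prey gone) → extinct.
Round 3: Mackerel (all prey gone), Squid (all prey gone) → extinct.
No further losses. Total secondary extinctions: 7.

7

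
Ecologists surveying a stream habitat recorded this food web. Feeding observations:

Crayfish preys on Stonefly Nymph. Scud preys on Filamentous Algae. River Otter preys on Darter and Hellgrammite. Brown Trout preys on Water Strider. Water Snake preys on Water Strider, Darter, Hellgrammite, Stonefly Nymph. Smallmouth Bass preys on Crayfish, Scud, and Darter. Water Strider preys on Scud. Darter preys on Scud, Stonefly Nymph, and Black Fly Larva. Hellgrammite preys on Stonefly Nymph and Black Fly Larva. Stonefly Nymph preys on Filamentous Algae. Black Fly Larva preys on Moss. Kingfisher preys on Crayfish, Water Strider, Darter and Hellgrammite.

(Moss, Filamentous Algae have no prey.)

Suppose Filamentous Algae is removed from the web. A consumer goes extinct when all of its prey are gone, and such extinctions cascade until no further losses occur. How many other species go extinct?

5

Remove Filamentous Algae.
Round 1: Stonefly Nymph (all prey gone), Scud (all prey gone) → extinct.
Round 2: Water Strider (all prey gone), Crayfish (all prey gone) → extinct.
Round 3: Brown Trout (all prey gone) → extinct.
No further losses. Total secondary extinctions: 5.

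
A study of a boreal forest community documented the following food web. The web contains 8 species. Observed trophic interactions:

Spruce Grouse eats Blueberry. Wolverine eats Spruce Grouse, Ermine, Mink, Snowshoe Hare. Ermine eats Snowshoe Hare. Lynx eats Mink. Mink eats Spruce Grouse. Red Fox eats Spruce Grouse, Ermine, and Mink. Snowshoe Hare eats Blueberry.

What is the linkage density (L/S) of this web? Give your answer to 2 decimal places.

L/S = 1.50

There are L = 12 links among S = 8 species.
L/S = 12/8 = 1.5000 ≈ 1.50.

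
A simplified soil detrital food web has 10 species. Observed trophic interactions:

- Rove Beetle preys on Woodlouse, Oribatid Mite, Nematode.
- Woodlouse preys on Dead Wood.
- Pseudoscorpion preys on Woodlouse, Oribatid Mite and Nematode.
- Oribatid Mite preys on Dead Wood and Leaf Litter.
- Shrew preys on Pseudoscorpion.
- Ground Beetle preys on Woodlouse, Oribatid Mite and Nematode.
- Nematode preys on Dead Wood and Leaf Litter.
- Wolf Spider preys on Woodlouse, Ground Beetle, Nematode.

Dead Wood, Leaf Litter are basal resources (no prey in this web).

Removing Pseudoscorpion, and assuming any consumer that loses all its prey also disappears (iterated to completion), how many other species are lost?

Remove Pseudoscorpion.
Round 1: Shrew (all prey gone) → extinct.
No further losses. Total secondary extinctions: 1.

1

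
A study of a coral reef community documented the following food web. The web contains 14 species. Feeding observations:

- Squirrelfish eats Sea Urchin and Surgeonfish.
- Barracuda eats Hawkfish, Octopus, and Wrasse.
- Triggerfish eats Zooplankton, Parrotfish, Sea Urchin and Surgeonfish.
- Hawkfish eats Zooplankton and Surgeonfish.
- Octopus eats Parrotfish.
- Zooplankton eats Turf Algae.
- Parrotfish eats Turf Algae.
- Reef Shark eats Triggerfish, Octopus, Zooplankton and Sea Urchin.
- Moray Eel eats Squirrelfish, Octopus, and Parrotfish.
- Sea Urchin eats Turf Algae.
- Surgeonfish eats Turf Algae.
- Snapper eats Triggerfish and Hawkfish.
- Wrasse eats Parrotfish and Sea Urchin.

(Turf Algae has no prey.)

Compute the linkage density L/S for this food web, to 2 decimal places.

There are L = 27 links among S = 14 species.
L/S = 27/14 = 1.9286 ≈ 1.93.

L/S = 1.93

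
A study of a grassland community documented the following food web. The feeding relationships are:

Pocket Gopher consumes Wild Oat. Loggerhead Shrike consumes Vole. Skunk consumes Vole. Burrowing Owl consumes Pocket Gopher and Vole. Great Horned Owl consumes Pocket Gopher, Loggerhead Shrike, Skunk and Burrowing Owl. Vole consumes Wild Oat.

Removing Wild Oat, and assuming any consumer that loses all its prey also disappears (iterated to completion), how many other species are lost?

Remove Wild Oat.
Round 1: Vole (all prey gone), Pocket Gopher (all prey gone) → extinct.
Round 2: Burrowing Owl (all prey gone), Skunk (all prey gone), Loggerhead Shrike (all prey gone) → extinct.
Round 3: Great Horned Owl (all prey gone) → extinct.
No further losses. Total secondary extinctions: 6.

6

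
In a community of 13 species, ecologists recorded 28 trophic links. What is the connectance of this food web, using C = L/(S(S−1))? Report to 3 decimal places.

C = 0.179

The web has S = 13 species and L = 28 feeding links.
C = L / (S(S−1)) = 28 / 156 = 0.1795 ≈ 0.179.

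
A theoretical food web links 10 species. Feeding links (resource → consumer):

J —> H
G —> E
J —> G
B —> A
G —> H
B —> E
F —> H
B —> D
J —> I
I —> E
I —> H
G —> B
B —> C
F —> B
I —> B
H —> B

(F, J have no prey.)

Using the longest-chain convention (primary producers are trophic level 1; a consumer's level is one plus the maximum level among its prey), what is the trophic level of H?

J is a producer → level 1.
I eats J → level 2.
H eats I (level 2); other prey at levels: F 1, J 1, G 2 → level 3.

Trophic level 3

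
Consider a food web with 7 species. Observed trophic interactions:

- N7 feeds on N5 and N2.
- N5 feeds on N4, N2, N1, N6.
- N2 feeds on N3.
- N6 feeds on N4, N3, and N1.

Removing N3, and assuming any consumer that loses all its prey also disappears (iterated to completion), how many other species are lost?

Remove N3.
Round 1: N2 (all prey gone) → extinct.
No further losses. Total secondary extinctions: 1.

1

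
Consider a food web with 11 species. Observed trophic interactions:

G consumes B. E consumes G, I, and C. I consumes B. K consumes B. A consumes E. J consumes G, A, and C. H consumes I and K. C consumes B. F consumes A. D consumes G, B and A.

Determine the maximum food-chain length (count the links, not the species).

One longest chain: B → I → E → A → F.
It has 5 species and 4 links.

4 links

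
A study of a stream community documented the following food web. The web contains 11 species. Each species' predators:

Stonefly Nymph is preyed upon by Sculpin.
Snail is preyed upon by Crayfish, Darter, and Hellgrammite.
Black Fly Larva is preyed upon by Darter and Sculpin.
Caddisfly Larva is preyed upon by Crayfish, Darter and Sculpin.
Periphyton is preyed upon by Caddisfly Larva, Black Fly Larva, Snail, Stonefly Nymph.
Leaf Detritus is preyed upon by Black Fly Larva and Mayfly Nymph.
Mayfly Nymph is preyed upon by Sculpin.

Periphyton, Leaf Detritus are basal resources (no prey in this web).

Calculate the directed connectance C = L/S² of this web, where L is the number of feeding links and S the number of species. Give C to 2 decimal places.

C = 0.13

The web has S = 11 species and L = 16 feeding links.
C = L / S² = 16 / 121 = 0.1322 ≈ 0.13.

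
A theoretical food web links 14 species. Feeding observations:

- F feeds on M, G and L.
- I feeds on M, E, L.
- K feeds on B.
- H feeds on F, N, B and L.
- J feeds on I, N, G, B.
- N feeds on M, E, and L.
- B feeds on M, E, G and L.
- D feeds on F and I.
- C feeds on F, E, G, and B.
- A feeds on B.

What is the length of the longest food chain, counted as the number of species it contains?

One longest chain: M → B → K.
It has 3 species and 2 links.

3 species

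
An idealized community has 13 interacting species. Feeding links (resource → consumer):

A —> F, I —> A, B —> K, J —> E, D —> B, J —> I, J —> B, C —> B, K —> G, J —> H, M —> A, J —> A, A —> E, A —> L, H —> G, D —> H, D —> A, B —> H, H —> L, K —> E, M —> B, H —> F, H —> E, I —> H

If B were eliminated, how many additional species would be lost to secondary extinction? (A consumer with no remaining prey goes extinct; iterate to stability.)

1

Remove B.
Round 1: K (all prey gone) → extinct.
No further losses. Total secondary extinctions: 1.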